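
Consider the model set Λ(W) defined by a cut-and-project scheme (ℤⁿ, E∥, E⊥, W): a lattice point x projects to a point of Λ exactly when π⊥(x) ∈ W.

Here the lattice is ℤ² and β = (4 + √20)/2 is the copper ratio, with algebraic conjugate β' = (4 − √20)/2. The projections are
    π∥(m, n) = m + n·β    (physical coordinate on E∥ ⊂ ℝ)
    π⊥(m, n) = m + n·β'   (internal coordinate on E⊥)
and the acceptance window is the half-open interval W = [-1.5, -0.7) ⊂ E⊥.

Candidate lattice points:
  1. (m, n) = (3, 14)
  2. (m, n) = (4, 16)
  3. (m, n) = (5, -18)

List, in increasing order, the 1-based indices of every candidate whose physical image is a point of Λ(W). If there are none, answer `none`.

β' = (4−√20)/2 ≈ -0.23607.
[1] lift (3,14): star map gives -0.30495; window check -1.5 ≤ -0.30495 < -0.7 is false → out
[2] lift (4,16): star map gives 0.22291; window check -1.5 ≤ 0.22291 < -0.7 is false → out
[3] lift (5,-18): star map gives 9.24922; window check -1.5 ≤ 9.24922 < -0.7 is false → out

none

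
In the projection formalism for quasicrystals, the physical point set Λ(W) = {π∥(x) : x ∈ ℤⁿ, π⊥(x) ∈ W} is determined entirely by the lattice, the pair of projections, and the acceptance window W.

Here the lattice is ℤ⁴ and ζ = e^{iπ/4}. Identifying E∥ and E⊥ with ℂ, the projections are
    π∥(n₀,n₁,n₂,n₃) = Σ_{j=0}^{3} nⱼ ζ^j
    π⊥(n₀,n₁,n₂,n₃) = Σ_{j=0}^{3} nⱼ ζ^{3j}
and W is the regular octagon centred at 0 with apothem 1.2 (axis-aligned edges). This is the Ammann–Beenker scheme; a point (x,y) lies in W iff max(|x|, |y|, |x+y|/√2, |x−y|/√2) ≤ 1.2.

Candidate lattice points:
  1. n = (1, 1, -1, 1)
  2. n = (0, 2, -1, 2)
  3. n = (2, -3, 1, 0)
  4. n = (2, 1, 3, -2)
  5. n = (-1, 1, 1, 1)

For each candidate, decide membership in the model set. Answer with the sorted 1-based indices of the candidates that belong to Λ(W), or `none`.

Internal map: ζ^{3j} for j=0..3 gives (1,0), (−√2/2,√2/2), (0,−1), (√2/2,√2/2).
candidate 1: n = (1, 1, -1, 1) → π⊥ ≈ (+1.00000, +2.41421); max(|x|,|y|,|x±y|/√2) = 2.41421 > 1.2 ⇒ ∉ W
candidate 2: n = (0, 2, -1, 2) → π⊥ ≈ (+0.00000, +3.82843); max(|x|,|y|,|x±y|/√2) = 3.82843 > 1.2 ⇒ ∉ W
candidate 3: n = (2, -3, 1, 0) → π⊥ ≈ (+4.12132, -3.12132); max(|x|,|y|,|x±y|/√2) = 5.12132 > 1.2 ⇒ ∉ W
candidate 4: n = (2, 1, 3, -2) → π⊥ ≈ (-0.12132, -3.70711); max(|x|,|y|,|x±y|/√2) = 3.70711 > 1.2 ⇒ ∉ W
candidate 5: n = (-1, 1, 1, 1) → π⊥ ≈ (-1.00000, +0.41421); max(|x|,|y|,|x±y|/√2) = 1.00000 ≤ 1.2 ⇒ ∈ W

5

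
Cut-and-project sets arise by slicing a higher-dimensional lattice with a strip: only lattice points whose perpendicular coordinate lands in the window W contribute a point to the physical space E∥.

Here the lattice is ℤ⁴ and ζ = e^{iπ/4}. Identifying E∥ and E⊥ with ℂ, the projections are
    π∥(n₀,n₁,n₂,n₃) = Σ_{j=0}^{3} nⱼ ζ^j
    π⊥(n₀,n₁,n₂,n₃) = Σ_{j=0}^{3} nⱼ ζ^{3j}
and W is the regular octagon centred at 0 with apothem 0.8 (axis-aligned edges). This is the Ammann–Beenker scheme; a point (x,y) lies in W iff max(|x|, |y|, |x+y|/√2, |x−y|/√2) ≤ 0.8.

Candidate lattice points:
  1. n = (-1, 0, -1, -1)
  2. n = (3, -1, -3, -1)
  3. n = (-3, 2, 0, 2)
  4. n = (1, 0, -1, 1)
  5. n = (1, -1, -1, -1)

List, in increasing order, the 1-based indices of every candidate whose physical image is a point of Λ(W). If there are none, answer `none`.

π⊥(n) = n₀ + n₁ζ³ + n₂ζ⁶ + n₃ζ⁹ where ζ = e^{iπ/4}.
#1 (-1, 0, -1, -1): internal (-1.707107, 0.292893); octagon support 1.707107 vs apothem 0.8 → ∉ W
#2 (3, -1, -3, -1): internal (3.000000, 1.585786); octagon support 3.242641 vs apothem 0.8 → ∉ W
#3 (-3, 2, 0, 2): internal (-3.000000, 2.828427); octagon support 4.121320 vs apothem 0.8 → ∉ W
#4 (1, 0, -1, 1): internal (1.707107, 1.707107); octagon support 2.414214 vs apothem 0.8 → ∉ W
#5 (1, -1, -1, -1): internal (1.000000, -0.414214); octagon support 1.000000 vs apothem 0.8 → ∉ W

none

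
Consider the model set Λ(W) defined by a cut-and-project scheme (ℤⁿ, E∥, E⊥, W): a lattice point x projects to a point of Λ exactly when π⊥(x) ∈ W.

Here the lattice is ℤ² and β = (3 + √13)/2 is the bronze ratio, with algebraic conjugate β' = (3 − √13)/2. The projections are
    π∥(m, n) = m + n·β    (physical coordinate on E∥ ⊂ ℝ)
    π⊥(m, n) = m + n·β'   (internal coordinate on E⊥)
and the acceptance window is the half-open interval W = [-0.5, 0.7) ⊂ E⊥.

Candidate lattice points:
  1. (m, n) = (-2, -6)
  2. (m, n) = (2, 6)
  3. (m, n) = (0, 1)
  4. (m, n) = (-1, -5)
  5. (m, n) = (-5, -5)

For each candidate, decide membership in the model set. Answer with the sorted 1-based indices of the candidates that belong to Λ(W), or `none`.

Numerically β ≈ 3.30278 and β' = −1/β ≈ -0.30278.
candidate 1: (m,n)=(-2,-6) → π∥ = -2-6·β ≈ -21.81665, π⊥ = -2-6·β' ≈ -0.18335 ∈ [-0.5, 0.7) ⇒ IN Λ
candidate 2: (m,n)=(2,6) → π∥ = 2+6·β ≈ 21.81665, π⊥ = 2+6·β' ≈ 0.18335 ∈ [-0.5, 0.7) ⇒ IN Λ
candidate 3: (m,n)=(0,1) → π∥ = 0+1·β ≈ 3.30278, π⊥ = 0+1·β' ≈ -0.30278 ∈ [-0.5, 0.7) ⇒ IN Λ
candidate 4: (m,n)=(-1,-5) → π∥ = -1-5·β ≈ -17.51388, π⊥ = -1-5·β' ≈ 0.51388 ∈ [-0.5, 0.7) ⇒ IN Λ
candidate 5: (m,n)=(-5,-5) → π∥ = -5-5·β ≈ -21.51388, π⊥ = -5-5·β' ≈ -3.48612 ∉ [-0.5, 0.7) ⇒ out

1, 2, 3, 4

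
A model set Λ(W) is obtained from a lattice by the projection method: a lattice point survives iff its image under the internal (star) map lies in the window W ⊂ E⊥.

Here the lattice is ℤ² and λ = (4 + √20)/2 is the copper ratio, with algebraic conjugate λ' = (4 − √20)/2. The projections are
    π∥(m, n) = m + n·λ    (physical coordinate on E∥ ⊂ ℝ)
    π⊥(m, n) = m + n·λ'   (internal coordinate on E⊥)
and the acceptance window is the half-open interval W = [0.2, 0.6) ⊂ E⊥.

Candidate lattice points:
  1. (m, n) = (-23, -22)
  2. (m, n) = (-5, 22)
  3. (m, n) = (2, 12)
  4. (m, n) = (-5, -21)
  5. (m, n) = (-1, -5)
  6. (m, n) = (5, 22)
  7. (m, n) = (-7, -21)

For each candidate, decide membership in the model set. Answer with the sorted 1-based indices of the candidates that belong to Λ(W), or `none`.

none

Compute λ' = (4−√20)/2 = -0.2361, so π⊥(m,n) = m -0.2361·n.
#1 (-23,-22): internal coord -23 + (-22)·λ' = -17.8065; -17.8065 ∉ [0.2, 0.6) → out
#2 (-5,22): internal coord -5 + (22)·λ' = -10.1935; -10.1935 ∉ [0.2, 0.6) → out
#3 (2,12): internal coord 2 + (12)·λ' = -0.8328; -0.8328 ∉ [0.2, 0.6) → out
#4 (-5,-21): internal coord -5 + (-21)·λ' = -0.0426; -0.0426 ∉ [0.2, 0.6) → out
#5 (-1,-5): internal coord -1 + (-5)·λ' = +0.1803; +0.1803 ∉ [0.2, 0.6) → out
#6 (5,22): internal coord 5 + (22)·λ' = -0.1935; -0.1935 ∉ [0.2, 0.6) → out
#7 (-7,-21): internal coord -7 + (-21)·λ' = -2.0426; -2.0426 ∉ [0.2, 0.6) → out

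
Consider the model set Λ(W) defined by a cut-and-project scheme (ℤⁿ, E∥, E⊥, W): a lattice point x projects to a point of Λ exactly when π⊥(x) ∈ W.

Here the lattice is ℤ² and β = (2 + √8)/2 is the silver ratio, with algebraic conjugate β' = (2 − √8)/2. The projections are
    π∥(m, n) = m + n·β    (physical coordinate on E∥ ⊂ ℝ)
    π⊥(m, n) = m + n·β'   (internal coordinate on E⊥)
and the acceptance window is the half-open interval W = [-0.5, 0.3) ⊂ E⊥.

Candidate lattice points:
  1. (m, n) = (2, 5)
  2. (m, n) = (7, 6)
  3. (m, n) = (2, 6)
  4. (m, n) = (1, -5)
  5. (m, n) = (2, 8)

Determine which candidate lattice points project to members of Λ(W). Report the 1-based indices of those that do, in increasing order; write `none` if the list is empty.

1, 3

Numerically β ≈ 2.41421 and β' = −1/β ≈ -0.41421.
[1] lift (2,5): star map gives -0.07107; window check -0.5 ≤ -0.07107 < 0.3 is true → IN Λ
[2] lift (7,6): star map gives 4.51472; window check -0.5 ≤ 4.51472 < 0.3 is false → out
[3] lift (2,6): star map gives -0.48528; window check -0.5 ≤ -0.48528 < 0.3 is true → IN Λ
[4] lift (1,-5): star map gives 3.07107; window check -0.5 ≤ 3.07107 < 0.3 is false → out
[5] lift (2,8): star map gives -1.31371; window check -0.5 ≤ -1.31371 < 0.3 is false → out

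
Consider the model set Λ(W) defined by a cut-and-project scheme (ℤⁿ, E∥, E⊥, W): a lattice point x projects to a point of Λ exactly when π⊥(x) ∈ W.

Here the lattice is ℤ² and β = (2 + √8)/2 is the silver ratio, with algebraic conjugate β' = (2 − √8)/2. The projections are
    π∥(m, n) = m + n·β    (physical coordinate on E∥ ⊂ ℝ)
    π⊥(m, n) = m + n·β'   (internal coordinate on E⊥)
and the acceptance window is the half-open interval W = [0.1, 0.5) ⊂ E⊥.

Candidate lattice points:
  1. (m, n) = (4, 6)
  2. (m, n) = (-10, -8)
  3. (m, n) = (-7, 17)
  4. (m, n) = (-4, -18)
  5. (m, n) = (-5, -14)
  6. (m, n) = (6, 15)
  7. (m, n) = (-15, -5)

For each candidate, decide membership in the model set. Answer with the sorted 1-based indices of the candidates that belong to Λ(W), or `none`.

none

Numerically β ≈ 2.41421 and β' = −1/β ≈ -0.41421.
[1] lift (4,6): star map gives 1.51472; window check 0.1 ≤ 1.51472 < 0.5 is false → out
[2] lift (-10,-8): star map gives -6.68629; window check 0.1 ≤ -6.68629 < 0.5 is false → out
[3] lift (-7,17): star map gives -14.04163; window check 0.1 ≤ -14.04163 < 0.5 is false → out
[4] lift (-4,-18): star map gives 3.45584; window check 0.1 ≤ 3.45584 < 0.5 is false → out
[5] lift (-5,-14): star map gives 0.79899; window check 0.1 ≤ 0.79899 < 0.5 is false → out
[6] lift (6,15): star map gives -0.21320; window check 0.1 ≤ -0.21320 < 0.5 is false → out
[7] lift (-15,-5): star map gives -12.92893; window check 0.1 ≤ -12.92893 < 0.5 is false → out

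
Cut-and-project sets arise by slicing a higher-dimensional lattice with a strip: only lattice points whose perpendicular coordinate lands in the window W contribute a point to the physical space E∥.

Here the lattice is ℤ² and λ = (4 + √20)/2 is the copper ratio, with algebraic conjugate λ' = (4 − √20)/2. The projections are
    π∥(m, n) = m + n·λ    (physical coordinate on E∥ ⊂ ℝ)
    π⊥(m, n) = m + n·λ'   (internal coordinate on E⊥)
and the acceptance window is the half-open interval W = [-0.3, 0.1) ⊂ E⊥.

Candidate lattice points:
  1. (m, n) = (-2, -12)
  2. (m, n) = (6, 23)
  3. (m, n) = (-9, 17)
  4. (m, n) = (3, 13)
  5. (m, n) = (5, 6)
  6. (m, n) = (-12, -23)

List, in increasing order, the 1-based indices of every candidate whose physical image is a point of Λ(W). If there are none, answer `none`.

Numerically λ ≈ 4.236068 and λ' = −1/λ ≈ -0.236068.
#1 (-2,-12): internal coord -2 + (-12)·λ' = +0.832816; +0.832816 ∉ [-0.3, 0.1) → out
#2 (6,23): internal coord 6 + (23)·λ' = +0.570437; +0.570437 ∉ [-0.3, 0.1) → out
#3 (-9,17): internal coord -9 + (17)·λ' = -13.013156; -13.013156 ∉ [-0.3, 0.1) → out
#4 (3,13): internal coord 3 + (13)·λ' = -0.068884; -0.068884 ∈ [-0.3, 0.1) → IN Λ
#5 (5,6): internal coord 5 + (6)·λ' = +3.583592; +3.583592 ∉ [-0.3, 0.1) → out
#6 (-12,-23): internal coord -12 + (-23)·λ' = -6.570437; -6.570437 ∉ [-0.3, 0.1) → out

4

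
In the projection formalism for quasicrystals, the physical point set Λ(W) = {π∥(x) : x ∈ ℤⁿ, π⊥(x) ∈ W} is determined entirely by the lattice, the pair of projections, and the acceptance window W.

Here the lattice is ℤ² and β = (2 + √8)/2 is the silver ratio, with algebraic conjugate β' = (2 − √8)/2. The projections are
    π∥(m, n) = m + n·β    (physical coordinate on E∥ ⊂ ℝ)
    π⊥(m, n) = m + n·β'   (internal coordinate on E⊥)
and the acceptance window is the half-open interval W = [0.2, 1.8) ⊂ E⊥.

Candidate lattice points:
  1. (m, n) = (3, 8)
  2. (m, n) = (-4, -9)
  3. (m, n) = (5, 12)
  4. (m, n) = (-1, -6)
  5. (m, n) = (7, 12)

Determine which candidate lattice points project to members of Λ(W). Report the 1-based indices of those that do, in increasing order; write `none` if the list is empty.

β' = (2−√8)/2 ≈ -0.414214.
candidate 1: (m,n)=(3,8) → π∥ = 3+8·β ≈ 22.313708, π⊥ = 3+8·β' ≈ -0.313708 ∉ [0.2, 1.8) ⇒ out
candidate 2: (m,n)=(-4,-9) → π∥ = -4-9·β ≈ -25.727922, π⊥ = -4-9·β' ≈ -0.272078 ∉ [0.2, 1.8) ⇒ out
candidate 3: (m,n)=(5,12) → π∥ = 5+12·β ≈ 33.970563, π⊥ = 5+12·β' ≈ 0.029437 ∉ [0.2, 1.8) ⇒ out
candidate 4: (m,n)=(-1,-6) → π∥ = -1-6·β ≈ -15.485281, π⊥ = -1-6·β' ≈ 1.485281 ∈ [0.2, 1.8) ⇒ IN Λ
candidate 5: (m,n)=(7,12) → π∥ = 7+12·β ≈ 35.970563, π⊥ = 7+12·β' ≈ 2.029437 ∉ [0.2, 1.8) ⇒ out

4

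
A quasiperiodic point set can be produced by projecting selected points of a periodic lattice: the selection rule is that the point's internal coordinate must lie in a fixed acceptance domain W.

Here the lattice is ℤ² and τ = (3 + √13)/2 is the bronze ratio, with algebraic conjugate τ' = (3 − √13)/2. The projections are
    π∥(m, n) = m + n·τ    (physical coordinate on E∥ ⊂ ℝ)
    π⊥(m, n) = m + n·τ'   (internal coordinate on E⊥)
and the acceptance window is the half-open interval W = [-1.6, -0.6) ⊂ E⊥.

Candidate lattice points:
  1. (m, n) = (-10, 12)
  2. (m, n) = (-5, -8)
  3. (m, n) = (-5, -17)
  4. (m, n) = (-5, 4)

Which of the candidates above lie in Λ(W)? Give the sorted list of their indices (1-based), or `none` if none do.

Compute τ' = (3−√13)/2 = -0.302776, so π⊥(m,n) = m -0.302776·n.
[1] lift (-10,12): star map gives -13.633308; window check -1.6 ≤ -13.633308 < -0.6 is false → out
[2] lift (-5,-8): star map gives -2.577795; window check -1.6 ≤ -2.577795 < -0.6 is false → out
[3] lift (-5,-17): star map gives 0.147186; window check -1.6 ≤ 0.147186 < -0.6 is false → out
[4] lift (-5,4): star map gives -6.211103; window check -1.6 ≤ -6.211103 < -0.6 is false → out

none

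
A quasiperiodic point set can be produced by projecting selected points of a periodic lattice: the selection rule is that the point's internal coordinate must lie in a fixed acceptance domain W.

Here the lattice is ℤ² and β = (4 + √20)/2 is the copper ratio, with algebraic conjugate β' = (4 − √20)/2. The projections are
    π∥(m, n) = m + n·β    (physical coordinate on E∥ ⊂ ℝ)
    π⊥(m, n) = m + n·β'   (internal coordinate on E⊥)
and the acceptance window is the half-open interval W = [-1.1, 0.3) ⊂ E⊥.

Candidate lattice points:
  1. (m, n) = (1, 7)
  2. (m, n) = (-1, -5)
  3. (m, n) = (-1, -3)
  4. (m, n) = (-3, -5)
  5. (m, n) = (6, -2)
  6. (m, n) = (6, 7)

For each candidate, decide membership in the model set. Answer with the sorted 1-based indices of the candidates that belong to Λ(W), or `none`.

Compute β' = (4−√20)/2 = -0.2361, so π⊥(m,n) = m -0.2361·n.
[1] lift (1,7): star map gives -0.6525; window check -1.1 ≤ -0.6525 < 0.3 is true → IN Λ
[2] lift (-1,-5): star map gives 0.1803; window check -1.1 ≤ 0.1803 < 0.3 is true → IN Λ
[3] lift (-1,-3): star map gives -0.2918; window check -1.1 ≤ -0.2918 < 0.3 is true → IN Λ
[4] lift (-3,-5): star map gives -1.8197; window check -1.1 ≤ -1.8197 < 0.3 is false → out
[5] lift (6,-2): star map gives 6.4721; window check -1.1 ≤ 6.4721 < 0.3 is false → out
[6] lift (6,7): star map gives 4.3475; window check -1.1 ≤ 4.3475 < 0.3 is false → out

1, 2, 3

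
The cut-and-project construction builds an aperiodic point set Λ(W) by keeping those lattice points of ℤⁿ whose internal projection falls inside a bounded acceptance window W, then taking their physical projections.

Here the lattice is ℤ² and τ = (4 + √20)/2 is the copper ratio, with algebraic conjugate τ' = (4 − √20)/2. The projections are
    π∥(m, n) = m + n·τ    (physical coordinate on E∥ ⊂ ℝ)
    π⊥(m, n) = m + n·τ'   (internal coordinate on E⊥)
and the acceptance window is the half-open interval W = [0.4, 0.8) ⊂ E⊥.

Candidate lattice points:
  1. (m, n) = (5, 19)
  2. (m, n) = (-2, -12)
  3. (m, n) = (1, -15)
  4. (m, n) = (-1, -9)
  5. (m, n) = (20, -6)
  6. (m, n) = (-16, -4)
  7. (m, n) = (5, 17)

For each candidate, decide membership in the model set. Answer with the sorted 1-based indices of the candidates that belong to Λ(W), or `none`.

Compute τ' = (4−√20)/2 = -0.23607, so π⊥(m,n) = m -0.23607·n.
candidate 1: (m,n)=(5,19) → π∥ = 5+19·τ ≈ 85.48529, π⊥ = 5+19·τ' ≈ 0.51471 ∈ [0.4, 0.8) ⇒ IN Λ
candidate 2: (m,n)=(-2,-12) → π∥ = -2-12·τ ≈ -52.83282, π⊥ = -2-12·τ' ≈ 0.83282 ∉ [0.4, 0.8) ⇒ out
candidate 3: (m,n)=(1,-15) → π∥ = 1-15·τ ≈ -62.54102, π⊥ = 1-15·τ' ≈ 4.54102 ∉ [0.4, 0.8) ⇒ out
candidate 4: (m,n)=(-1,-9) → π∥ = -1-9·τ ≈ -39.12461, π⊥ = -1-9·τ' ≈ 1.12461 ∉ [0.4, 0.8) ⇒ out
candidate 5: (m,n)=(20,-6) → π∥ = 20-6·τ ≈ -5.41641, π⊥ = 20-6·τ' ≈ 21.41641 ∉ [0.4, 0.8) ⇒ out
candidate 6: (m,n)=(-16,-4) → π∥ = -16-4·τ ≈ -32.94427, π⊥ = -16-4·τ' ≈ -15.05573 ∉ [0.4, 0.8) ⇒ out
candidate 7: (m,n)=(5,17) → π∥ = 5+17·τ ≈ 77.01316, π⊥ = 5+17·τ' ≈ 0.98684 ∉ [0.4, 0.8) ⇒ out

1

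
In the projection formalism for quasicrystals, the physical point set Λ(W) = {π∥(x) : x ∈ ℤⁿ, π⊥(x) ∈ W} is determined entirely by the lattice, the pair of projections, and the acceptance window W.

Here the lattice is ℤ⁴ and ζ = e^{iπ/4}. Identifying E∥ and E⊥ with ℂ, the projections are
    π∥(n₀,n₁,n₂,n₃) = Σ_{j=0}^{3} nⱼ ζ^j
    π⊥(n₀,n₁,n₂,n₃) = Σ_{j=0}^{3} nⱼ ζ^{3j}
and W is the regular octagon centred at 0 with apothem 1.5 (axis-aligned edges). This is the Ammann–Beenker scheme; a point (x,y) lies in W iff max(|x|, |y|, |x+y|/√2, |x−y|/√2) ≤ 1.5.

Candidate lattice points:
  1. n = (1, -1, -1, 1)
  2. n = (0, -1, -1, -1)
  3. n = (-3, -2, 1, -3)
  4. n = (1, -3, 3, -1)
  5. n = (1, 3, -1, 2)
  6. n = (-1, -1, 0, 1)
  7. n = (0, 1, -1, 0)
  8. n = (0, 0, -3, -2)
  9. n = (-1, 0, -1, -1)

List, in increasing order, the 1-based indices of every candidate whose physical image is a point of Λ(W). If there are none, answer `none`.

2, 6

Internal map: ζ^{3j} for j=0..3 gives (1,0), (−√2/2,√2/2), (0,−1), (√2/2,√2/2).
#1 (1, -1, -1, 1): internal (2.414214, 1.000000); octagon support 2.414214 vs apothem 1.5 → ∉ W
#2 (0, -1, -1, -1): internal (0.000000, -0.414214); octagon support 0.414214 vs apothem 1.5 → ∈ W
#3 (-3, -2, 1, -3): internal (-3.707107, -4.535534); octagon support 5.828427 vs apothem 1.5 → ∉ W
#4 (1, -3, 3, -1): internal (2.414214, -5.828427); octagon support 5.828427 vs apothem 1.5 → ∉ W
#5 (1, 3, -1, 2): internal (0.292893, 4.535534); octagon support 4.535534 vs apothem 1.5 → ∉ W
#6 (-1, -1, 0, 1): internal (0.414214, 0.000000); octagon support 0.414214 vs apothem 1.5 → ∈ W
#7 (0, 1, -1, 0): internal (-0.707107, 1.707107); octagon support 1.707107 vs apothem 1.5 → ∉ W
#8 (0, 0, -3, -2): internal (-1.414214, 1.585786); octagon support 2.121320 vs apothem 1.5 → ∉ W
#9 (-1, 0, -1, -1): internal (-1.707107, 0.292893); octagon support 1.707107 vs apothem 1.5 → ∉ W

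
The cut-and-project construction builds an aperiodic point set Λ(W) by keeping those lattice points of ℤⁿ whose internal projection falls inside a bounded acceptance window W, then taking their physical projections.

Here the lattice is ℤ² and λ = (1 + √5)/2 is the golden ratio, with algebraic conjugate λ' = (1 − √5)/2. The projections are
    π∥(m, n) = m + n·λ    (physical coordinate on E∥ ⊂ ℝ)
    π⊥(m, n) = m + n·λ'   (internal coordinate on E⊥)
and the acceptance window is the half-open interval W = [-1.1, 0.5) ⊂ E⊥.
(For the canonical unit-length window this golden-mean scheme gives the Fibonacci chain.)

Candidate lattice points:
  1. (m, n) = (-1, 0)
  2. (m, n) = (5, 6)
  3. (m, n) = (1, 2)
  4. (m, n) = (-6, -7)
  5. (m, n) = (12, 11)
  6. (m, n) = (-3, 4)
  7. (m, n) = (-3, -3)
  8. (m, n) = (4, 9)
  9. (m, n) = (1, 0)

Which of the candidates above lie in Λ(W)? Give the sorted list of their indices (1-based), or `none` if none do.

1, 3

λ' = (1−√5)/2 ≈ -0.61803.
#1 (-1,0): internal coord -1 + (0)·λ' = -1.00000; -1.00000 ∈ [-1.1, 0.5) → IN Λ
#2 (5,6): internal coord 5 + (6)·λ' = +1.29180; +1.29180 ∉ [-1.1, 0.5) → out
#3 (1,2): internal coord 1 + (2)·λ' = -0.23607; -0.23607 ∈ [-1.1, 0.5) → IN Λ
#4 (-6,-7): internal coord -6 + (-7)·λ' = -1.67376; -1.67376 ∉ [-1.1, 0.5) → out
#5 (12,11): internal coord 12 + (11)·λ' = +5.20163; +5.20163 ∉ [-1.1, 0.5) → out
#6 (-3,4): internal coord -3 + (4)·λ' = -5.47214; -5.47214 ∉ [-1.1, 0.5) → out
#7 (-3,-3): internal coord -3 + (-3)·λ' = -1.14590; -1.14590 ∉ [-1.1, 0.5) → out
#8 (4,9): internal coord 4 + (9)·λ' = -1.56231; -1.56231 ∉ [-1.1, 0.5) → out
#9 (1,0): internal coord 1 + (0)·λ' = +1.00000; +1.00000 ∉ [-1.1, 0.5) → out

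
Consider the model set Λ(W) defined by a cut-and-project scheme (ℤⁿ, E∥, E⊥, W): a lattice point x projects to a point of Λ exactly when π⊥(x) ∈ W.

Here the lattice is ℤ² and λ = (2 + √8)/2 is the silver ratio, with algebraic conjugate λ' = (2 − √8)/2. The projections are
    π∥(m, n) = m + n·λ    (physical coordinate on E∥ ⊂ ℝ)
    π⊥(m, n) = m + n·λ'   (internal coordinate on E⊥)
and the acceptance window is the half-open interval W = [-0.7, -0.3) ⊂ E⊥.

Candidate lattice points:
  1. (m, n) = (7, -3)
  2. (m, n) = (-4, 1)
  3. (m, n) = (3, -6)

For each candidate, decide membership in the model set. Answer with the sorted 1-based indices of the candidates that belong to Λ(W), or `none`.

λ' = (2−√8)/2 ≈ -0.41421.
[1] lift (7,-3): star map gives 8.24264; window check -0.7 ≤ 8.24264 < -0.3 is false → out
[2] lift (-4,1): star map gives -4.41421; window check -0.7 ≤ -4.41421 < -0.3 is false → out
[3] lift (3,-6): star map gives 5.48528; window check -0.7 ≤ 5.48528 < -0.3 is false → out

none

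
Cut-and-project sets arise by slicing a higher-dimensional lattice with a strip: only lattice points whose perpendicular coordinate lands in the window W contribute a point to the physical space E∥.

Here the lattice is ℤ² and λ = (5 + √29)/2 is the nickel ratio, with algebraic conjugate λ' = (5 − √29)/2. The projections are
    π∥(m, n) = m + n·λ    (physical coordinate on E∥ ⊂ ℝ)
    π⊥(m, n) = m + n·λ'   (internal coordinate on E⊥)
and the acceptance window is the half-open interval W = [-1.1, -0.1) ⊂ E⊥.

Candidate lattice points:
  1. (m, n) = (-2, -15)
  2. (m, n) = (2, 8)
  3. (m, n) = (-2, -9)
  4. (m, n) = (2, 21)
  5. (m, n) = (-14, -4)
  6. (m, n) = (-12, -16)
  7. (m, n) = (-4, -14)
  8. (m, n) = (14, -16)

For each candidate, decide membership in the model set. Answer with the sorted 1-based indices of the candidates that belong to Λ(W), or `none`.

Compute λ' = (5−√29)/2 = -0.19258, so π⊥(m,n) = m -0.19258·n.
candidate 1: (m,n)=(-2,-15) → π∥ = -2-15·λ ≈ -79.88874, π⊥ = -2-15·λ' ≈ 0.88874 ∉ [-1.1, -0.1) ⇒ out
candidate 2: (m,n)=(2,8) → π∥ = 2+8·λ ≈ 43.54066, π⊥ = 2+8·λ' ≈ 0.45934 ∉ [-1.1, -0.1) ⇒ out
candidate 3: (m,n)=(-2,-9) → π∥ = -2-9·λ ≈ -48.73324, π⊥ = -2-9·λ' ≈ -0.26676 ∈ [-1.1, -0.1) ⇒ IN Λ
candidate 4: (m,n)=(2,21) → π∥ = 2+21·λ ≈ 111.04423, π⊥ = 2+21·λ' ≈ -2.04423 ∉ [-1.1, -0.1) ⇒ out
candidate 5: (m,n)=(-14,-4) → π∥ = -14-4·λ ≈ -34.77033, π⊥ = -14-4·λ' ≈ -13.22967 ∉ [-1.1, -0.1) ⇒ out
candidate 6: (m,n)=(-12,-16) → π∥ = -12-16·λ ≈ -95.08132, π⊥ = -12-16·λ' ≈ -8.91868 ∉ [-1.1, -0.1) ⇒ out
candidate 7: (m,n)=(-4,-14) → π∥ = -4-14·λ ≈ -76.69615, π⊥ = -4-14·λ' ≈ -1.30385 ∉ [-1.1, -0.1) ⇒ out
candidate 8: (m,n)=(14,-16) → π∥ = 14-16·λ ≈ -69.08132, π⊥ = 14-16·λ' ≈ 17.08132 ∉ [-1.1, -0.1) ⇒ out

3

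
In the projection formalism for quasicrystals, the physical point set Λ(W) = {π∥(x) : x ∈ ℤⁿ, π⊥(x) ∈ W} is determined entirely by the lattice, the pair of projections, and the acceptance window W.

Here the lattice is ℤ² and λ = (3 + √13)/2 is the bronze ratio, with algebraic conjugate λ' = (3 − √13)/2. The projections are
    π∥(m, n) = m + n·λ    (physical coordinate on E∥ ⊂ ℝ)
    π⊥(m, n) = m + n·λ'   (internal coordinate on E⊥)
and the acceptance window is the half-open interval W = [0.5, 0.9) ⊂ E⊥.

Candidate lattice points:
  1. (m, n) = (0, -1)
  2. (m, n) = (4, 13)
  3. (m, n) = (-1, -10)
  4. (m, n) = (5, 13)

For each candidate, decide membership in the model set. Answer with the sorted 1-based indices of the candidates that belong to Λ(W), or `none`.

none

Numerically λ ≈ 3.30278 and λ' = −1/λ ≈ -0.30278.
candidate 1: (m,n)=(0,-1) → π∥ = 0-1·λ ≈ -3.30278, π⊥ = 0-1·λ' ≈ 0.30278 ∉ [0.5, 0.9) ⇒ out
candidate 2: (m,n)=(4,13) → π∥ = 4+13·λ ≈ 46.93608, π⊥ = 4+13·λ' ≈ 0.06392 ∉ [0.5, 0.9) ⇒ out
candidate 3: (m,n)=(-1,-10) → π∥ = -1-10·λ ≈ -34.02776, π⊥ = -1-10·λ' ≈ 2.02776 ∉ [0.5, 0.9) ⇒ out
candidate 4: (m,n)=(5,13) → π∥ = 5+13·λ ≈ 47.93608, π⊥ = 5+13·λ' ≈ 1.06392 ∉ [0.5, 0.9) ⇒ out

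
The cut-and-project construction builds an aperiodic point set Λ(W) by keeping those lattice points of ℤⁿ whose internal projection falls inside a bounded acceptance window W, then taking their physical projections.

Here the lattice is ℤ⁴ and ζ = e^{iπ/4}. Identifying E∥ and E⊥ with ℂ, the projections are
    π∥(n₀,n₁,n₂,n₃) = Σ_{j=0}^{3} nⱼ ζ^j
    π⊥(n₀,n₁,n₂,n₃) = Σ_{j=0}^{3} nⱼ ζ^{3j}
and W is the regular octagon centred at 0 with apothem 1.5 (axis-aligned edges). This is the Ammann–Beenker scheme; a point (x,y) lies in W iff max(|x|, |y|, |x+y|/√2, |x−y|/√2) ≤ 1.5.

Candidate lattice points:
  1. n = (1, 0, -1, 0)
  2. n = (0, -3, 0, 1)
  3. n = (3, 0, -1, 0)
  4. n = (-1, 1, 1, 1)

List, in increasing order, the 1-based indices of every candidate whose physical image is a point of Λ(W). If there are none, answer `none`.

1, 4

π⊥(n) = n₀ + n₁ζ³ + n₂ζ⁶ + n₃ζ⁹ where ζ = e^{iπ/4}.
candidate 1: n = (1, 0, -1, 0) → π⊥ ≈ (+1.0000, +1.0000); max(|x|,|y|,|x±y|/√2) = 1.4142 ≤ 1.5 ⇒ ∈ W
candidate 2: n = (0, -3, 0, 1) → π⊥ ≈ (+2.8284, -1.4142); max(|x|,|y|,|x±y|/√2) = 3.0000 > 1.5 ⇒ ∉ W
candidate 3: n = (3, 0, -1, 0) → π⊥ ≈ (+3.0000, +1.0000); max(|x|,|y|,|x±y|/√2) = 3.0000 > 1.5 ⇒ ∉ W
candidate 4: n = (-1, 1, 1, 1) → π⊥ ≈ (-1.0000, +0.4142); max(|x|,|y|,|x±y|/√2) = 1.0000 ≤ 1.5 ⇒ ∈ W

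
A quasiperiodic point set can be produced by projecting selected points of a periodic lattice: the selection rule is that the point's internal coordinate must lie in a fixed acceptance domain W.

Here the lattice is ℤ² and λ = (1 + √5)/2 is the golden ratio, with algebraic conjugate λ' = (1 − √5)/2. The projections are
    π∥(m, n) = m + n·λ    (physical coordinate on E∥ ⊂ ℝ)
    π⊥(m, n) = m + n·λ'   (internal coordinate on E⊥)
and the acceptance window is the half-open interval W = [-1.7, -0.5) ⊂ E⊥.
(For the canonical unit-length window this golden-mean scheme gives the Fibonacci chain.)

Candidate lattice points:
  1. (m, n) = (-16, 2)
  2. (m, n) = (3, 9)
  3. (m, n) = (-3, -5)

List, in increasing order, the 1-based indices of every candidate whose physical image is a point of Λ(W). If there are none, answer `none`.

Numerically λ ≈ 1.618034 and λ' = −1/λ ≈ -0.618034.
[1] lift (-16,2): star map gives -17.236068; window check -1.7 ≤ -17.236068 < -0.5 is false → out
[2] lift (3,9): star map gives -2.562306; window check -1.7 ≤ -2.562306 < -0.5 is false → out
[3] lift (-3,-5): star map gives 0.090170; window check -1.7 ≤ 0.090170 < -0.5 is false → out

none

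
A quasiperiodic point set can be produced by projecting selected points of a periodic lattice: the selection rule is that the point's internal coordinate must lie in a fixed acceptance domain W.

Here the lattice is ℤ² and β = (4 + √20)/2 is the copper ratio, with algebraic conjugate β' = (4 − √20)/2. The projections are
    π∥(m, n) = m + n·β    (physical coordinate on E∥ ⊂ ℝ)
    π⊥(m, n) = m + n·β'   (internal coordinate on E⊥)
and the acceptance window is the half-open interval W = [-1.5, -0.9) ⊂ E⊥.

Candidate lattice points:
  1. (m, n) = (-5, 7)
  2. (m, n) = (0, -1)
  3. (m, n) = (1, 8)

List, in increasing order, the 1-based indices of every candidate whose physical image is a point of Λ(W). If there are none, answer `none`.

Numerically β ≈ 4.236068 and β' = −1/β ≈ -0.236068.
[1] lift (-5,7): star map gives -6.652476; window check -1.5 ≤ -6.652476 < -0.9 is false → out
[2] lift (0,-1): star map gives 0.236068; window check -1.5 ≤ 0.236068 < -0.9 is false → out
[3] lift (1,8): star map gives -0.888544; window check -1.5 ≤ -0.888544 < -0.9 is false → out

none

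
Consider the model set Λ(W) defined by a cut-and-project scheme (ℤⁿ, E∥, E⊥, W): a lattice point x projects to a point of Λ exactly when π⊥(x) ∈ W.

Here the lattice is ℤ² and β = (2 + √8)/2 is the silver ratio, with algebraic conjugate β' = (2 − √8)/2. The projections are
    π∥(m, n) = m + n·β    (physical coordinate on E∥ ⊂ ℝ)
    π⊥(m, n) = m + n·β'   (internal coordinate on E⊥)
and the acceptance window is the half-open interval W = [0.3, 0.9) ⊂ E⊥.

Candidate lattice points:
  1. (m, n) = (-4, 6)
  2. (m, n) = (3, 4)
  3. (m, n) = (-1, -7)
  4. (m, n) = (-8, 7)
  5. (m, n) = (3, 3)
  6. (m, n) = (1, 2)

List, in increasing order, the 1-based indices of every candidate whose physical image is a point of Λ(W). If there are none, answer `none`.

none

β' = (2−√8)/2 ≈ -0.414214.
#1 (-4,6): internal coord -4 + (6)·β' = -6.485281; -6.485281 ∉ [0.3, 0.9) → out
#2 (3,4): internal coord 3 + (4)·β' = +1.343146; +1.343146 ∉ [0.3, 0.9) → out
#3 (-1,-7): internal coord -1 + (-7)·β' = +1.899495; +1.899495 ∉ [0.3, 0.9) → out
#4 (-8,7): internal coord -8 + (7)·β' = -10.899495; -10.899495 ∉ [0.3, 0.9) → out
#5 (3,3): internal coord 3 + (3)·β' = +1.757359; +1.757359 ∉ [0.3, 0.9) → out
#6 (1,2): internal coord 1 + (2)·β' = +0.171573; +0.171573 ∉ [0.3, 0.9) → out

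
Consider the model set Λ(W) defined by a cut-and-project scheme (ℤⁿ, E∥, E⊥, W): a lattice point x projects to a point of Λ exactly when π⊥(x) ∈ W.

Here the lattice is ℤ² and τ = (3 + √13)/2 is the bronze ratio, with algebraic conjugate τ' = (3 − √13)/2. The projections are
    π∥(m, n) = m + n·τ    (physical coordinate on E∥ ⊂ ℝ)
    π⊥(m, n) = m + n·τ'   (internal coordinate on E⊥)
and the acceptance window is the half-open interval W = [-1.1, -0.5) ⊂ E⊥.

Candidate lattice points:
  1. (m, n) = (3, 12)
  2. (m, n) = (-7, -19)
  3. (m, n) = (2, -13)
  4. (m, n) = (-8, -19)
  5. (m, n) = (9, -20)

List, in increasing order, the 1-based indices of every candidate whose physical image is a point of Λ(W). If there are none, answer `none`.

Numerically τ ≈ 3.30278 and τ' = −1/τ ≈ -0.30278.
candidate 1: (m,n)=(3,12) → π∥ = 3+12·τ ≈ 42.63331, π⊥ = 3+12·τ' ≈ -0.63331 ∈ [-1.1, -0.5) ⇒ IN Λ
candidate 2: (m,n)=(-7,-19) → π∥ = -7-19·τ ≈ -69.75274, π⊥ = -7-19·τ' ≈ -1.24726 ∉ [-1.1, -0.5) ⇒ out
candidate 3: (m,n)=(2,-13) → π∥ = 2-13·τ ≈ -40.93608, π⊥ = 2-13·τ' ≈ 5.93608 ∉ [-1.1, -0.5) ⇒ out
candidate 4: (m,n)=(-8,-19) → π∥ = -8-19·τ ≈ -70.75274, π⊥ = -8-19·τ' ≈ -2.24726 ∉ [-1.1, -0.5) ⇒ out
candidate 5: (m,n)=(9,-20) → π∥ = 9-20·τ ≈ -57.05551, π⊥ = 9-20·τ' ≈ 15.05551 ∉ [-1.1, -0.5) ⇒ out

1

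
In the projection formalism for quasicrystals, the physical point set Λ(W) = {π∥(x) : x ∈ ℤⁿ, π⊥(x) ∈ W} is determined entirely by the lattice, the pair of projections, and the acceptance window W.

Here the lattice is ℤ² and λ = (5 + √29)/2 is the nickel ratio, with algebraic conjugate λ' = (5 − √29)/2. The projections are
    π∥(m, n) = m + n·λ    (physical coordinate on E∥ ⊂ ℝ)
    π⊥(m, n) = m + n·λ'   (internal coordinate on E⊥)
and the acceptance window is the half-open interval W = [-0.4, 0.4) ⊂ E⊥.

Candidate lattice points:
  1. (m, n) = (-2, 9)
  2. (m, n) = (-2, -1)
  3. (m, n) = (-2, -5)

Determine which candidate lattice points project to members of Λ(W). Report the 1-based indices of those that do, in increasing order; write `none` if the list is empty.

none

Compute λ' = (5−√29)/2 = -0.192582, so π⊥(m,n) = m -0.192582·n.
#1 (-2,9): internal coord -2 + (9)·λ' = -3.733242; -3.733242 ∉ [-0.4, 0.4) → out
#2 (-2,-1): internal coord -2 + (-1)·λ' = -1.807418; -1.807418 ∉ [-0.4, 0.4) → out
#3 (-2,-5): internal coord -2 + (-5)·λ' = -1.037088; -1.037088 ∉ [-0.4, 0.4) → out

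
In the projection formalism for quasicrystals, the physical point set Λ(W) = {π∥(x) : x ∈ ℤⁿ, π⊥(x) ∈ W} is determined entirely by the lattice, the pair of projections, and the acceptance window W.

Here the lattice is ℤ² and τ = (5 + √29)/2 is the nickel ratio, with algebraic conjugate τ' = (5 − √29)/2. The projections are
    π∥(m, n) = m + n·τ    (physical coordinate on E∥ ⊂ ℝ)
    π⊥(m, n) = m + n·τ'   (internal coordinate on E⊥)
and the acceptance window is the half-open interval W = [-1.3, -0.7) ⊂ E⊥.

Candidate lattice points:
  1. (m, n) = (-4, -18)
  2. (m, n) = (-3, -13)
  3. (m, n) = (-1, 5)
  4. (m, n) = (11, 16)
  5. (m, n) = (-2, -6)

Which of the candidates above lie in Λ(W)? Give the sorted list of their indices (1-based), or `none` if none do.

5

τ' = (5−√29)/2 ≈ -0.192582.
#1 (-4,-18): internal coord -4 + (-18)·τ' = -0.533517; -0.533517 ∉ [-1.3, -0.7) → out
#2 (-3,-13): internal coord -3 + (-13)·τ' = -0.496429; -0.496429 ∉ [-1.3, -0.7) → out
#3 (-1,5): internal coord -1 + (5)·τ' = -1.962912; -1.962912 ∉ [-1.3, -0.7) → out
#4 (11,16): internal coord 11 + (16)·τ' = +7.918682; +7.918682 ∉ [-1.3, -0.7) → out
#5 (-2,-6): internal coord -2 + (-6)·τ' = -0.844506; -0.844506 ∈ [-1.3, -0.7) → IN Λ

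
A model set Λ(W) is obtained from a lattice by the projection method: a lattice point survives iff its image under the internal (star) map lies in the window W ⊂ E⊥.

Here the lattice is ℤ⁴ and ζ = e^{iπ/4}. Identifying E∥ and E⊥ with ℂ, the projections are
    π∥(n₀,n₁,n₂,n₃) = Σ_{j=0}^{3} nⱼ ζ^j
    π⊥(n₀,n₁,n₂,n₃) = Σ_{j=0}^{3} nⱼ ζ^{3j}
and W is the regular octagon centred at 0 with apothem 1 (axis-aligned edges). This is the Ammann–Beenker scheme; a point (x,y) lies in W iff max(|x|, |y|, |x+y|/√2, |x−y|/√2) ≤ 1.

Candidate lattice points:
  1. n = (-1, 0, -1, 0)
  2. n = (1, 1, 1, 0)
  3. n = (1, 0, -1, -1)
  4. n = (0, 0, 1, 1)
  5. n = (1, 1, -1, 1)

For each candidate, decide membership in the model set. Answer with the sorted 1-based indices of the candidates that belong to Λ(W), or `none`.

2, 3, 4

π⊥(n) = n₀ + n₁ζ³ + n₂ζ⁶ + n₃ζ⁹ where ζ = e^{iπ/4}.
candidate 1: n = (-1, 0, -1, 0) → π⊥ ≈ (-1.00000, +1.00000); max(|x|,|y|,|x±y|/√2) = 1.41421 > 1 ⇒ ∉ W
candidate 2: n = (1, 1, 1, 0) → π⊥ ≈ (+0.29289, -0.29289); max(|x|,|y|,|x±y|/√2) = 0.41421 ≤ 1 ⇒ ∈ W
candidate 3: n = (1, 0, -1, -1) → π⊥ ≈ (+0.29289, +0.29289); max(|x|,|y|,|x±y|/√2) = 0.41421 ≤ 1 ⇒ ∈ W
candidate 4: n = (0, 0, 1, 1) → π⊥ ≈ (+0.70711, -0.29289); max(|x|,|y|,|x±y|/√2) = 0.70711 ≤ 1 ⇒ ∈ W
candidate 5: n = (1, 1, -1, 1) → π⊥ ≈ (+1.00000, +2.41421); max(|x|,|y|,|x±y|/√2) = 2.41421 > 1 ⇒ ∉ W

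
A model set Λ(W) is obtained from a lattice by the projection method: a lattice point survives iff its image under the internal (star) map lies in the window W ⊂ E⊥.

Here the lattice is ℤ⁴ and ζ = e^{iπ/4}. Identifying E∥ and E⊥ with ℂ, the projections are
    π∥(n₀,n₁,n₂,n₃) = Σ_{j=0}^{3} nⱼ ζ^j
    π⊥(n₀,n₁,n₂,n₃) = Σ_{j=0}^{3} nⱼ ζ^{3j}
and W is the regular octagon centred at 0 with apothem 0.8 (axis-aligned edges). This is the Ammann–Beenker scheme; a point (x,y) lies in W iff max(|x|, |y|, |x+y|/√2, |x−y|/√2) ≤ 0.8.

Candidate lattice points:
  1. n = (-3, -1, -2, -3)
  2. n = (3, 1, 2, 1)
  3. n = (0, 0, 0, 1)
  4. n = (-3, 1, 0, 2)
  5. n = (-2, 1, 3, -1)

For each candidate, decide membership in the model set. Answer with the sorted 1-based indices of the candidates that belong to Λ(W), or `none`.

π⊥(n) = n₀ + n₁ζ³ + n₂ζ⁶ + n₃ζ⁹ where ζ = e^{iπ/4}.
#1 (-3, -1, -2, -3): internal (-4.4142, -0.8284); octagon support 4.4142 vs apothem 0.8 → ∉ W
#2 (3, 1, 2, 1): internal (3.0000, -0.5858); octagon support 3.0000 vs apothem 0.8 → ∉ W
#3 (0, 0, 0, 1): internal (0.7071, 0.7071); octagon support 1.0000 vs apothem 0.8 → ∉ W
#4 (-3, 1, 0, 2): internal (-2.2929, 2.1213); octagon support 3.1213 vs apothem 0.8 → ∉ W
#5 (-2, 1, 3, -1): internal (-3.4142, -3.0000); octagon support 4.5355 vs apothem 0.8 → ∉ W

none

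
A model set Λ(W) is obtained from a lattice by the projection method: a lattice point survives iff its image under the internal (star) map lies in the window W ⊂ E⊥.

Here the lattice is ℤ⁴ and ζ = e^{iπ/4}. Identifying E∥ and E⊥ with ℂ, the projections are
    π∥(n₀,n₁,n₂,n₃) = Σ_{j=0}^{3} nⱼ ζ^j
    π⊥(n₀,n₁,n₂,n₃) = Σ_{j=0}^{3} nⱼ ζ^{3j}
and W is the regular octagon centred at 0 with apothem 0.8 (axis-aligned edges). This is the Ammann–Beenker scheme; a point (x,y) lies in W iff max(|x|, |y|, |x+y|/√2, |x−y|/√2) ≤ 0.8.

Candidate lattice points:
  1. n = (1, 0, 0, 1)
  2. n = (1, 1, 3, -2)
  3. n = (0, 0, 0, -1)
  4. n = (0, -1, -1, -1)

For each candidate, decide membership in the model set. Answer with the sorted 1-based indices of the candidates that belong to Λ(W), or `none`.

With ζ = e^{iπ/4} the internal vectors are ζ^0,ζ^3,ζ^6,ζ^9.
candidate 1: n = (1, 0, 0, 1) → π⊥ ≈ (+1.707107, +0.707107); max(|x|,|y|,|x±y|/√2) = 1.707107 > 0.8 ⇒ ∉ W
candidate 2: n = (1, 1, 3, -2) → π⊥ ≈ (-1.121320, -3.707107); max(|x|,|y|,|x±y|/√2) = 3.707107 > 0.8 ⇒ ∉ W
candidate 3: n = (0, 0, 0, -1) → π⊥ ≈ (-0.707107, -0.707107); max(|x|,|y|,|x±y|/√2) = 1.000000 > 0.8 ⇒ ∉ W
candidate 4: n = (0, -1, -1, -1) → π⊥ ≈ (+0.000000, -0.414214); max(|x|,|y|,|x±y|/√2) = 0.414214 ≤ 0.8 ⇒ ∈ W

4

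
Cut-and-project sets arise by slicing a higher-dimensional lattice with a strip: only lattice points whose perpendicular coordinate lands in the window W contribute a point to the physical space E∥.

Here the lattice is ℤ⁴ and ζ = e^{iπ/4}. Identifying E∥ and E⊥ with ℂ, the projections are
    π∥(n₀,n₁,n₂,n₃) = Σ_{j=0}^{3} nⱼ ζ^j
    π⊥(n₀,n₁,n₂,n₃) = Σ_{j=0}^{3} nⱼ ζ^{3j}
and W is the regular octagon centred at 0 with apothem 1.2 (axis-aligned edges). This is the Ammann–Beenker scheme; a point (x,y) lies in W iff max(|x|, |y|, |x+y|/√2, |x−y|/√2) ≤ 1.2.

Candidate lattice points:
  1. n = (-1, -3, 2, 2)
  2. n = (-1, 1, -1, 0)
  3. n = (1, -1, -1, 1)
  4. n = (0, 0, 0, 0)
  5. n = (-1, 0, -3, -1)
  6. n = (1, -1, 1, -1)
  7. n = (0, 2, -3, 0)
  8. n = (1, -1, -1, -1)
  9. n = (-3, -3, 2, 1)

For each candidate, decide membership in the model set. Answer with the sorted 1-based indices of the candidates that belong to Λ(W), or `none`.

Internal map: ζ^{3j} for j=0..3 gives (1,0), (−√2/2,√2/2), (0,−1), (√2/2,√2/2).
#1 (-1, -3, 2, 2): internal (2.53553, -2.70711); octagon support 3.70711 vs apothem 1.2 → ∉ W
#2 (-1, 1, -1, 0): internal (-1.70711, 1.70711); octagon support 2.41421 vs apothem 1.2 → ∉ W
#3 (1, -1, -1, 1): internal (2.41421, 1.00000); octagon support 2.41421 vs apothem 1.2 → ∉ W
#4 (0, 0, 0, 0): internal (0.00000, 0.00000); octagon support 0.00000 vs apothem 1.2 → ∈ W
#5 (-1, 0, -3, -1): internal (-1.70711, 2.29289); octagon support 2.82843 vs apothem 1.2 → ∉ W
#6 (1, -1, 1, -1): internal (1.00000, -2.41421); octagon support 2.41421 vs apothem 1.2 → ∉ W
#7 (0, 2, -3, 0): internal (-1.41421, 4.41421); octagon support 4.41421 vs apothem 1.2 → ∉ W
#8 (1, -1, -1, -1): internal (1.00000, -0.41421); octagon support 1.00000 vs apothem 1.2 → ∈ W
#9 (-3, -3, 2, 1): internal (-0.17157, -3.41421); octagon support 3.41421 vs apothem 1.2 → ∉ W

4, 8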